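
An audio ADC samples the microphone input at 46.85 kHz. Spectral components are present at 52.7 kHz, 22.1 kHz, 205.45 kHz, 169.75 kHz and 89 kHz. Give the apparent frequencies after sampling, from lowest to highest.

4.7 kHz, 5.85 kHz, 17.65 kHz, 18.05 kHz, 22.1 kHz

fs/2 = 23.425 kHz.
52.7 kHz mod fs = 5.85 kHz.
5.85 kHz ≤ fs/2 = 23.425 kHz, appears at 5.85 kHz.
22.1 kHz ≤ fs/2 = 23.425 kHz, passes unchanged.
205.45 kHz mod fs = 18.05 kHz.
18.05 kHz ≤ fs/2 = 23.425 kHz, appears at 18.05 kHz.
169.75 kHz mod fs = 29.2 kHz.
29.2 kHz > fs/2 = 23.425 kHz, folds to fs − 29.2 kHz = 17.65 kHz.
89 kHz mod fs = 42.15 kHz.
42.15 kHz > fs/2 = 23.425 kHz, folds to fs − 42.15 kHz = 4.7 kHz.
Distinct values: {4.7 kHz, 5.85 kHz, 17.65 kHz, 18.05 kHz, 22.1 kHz}.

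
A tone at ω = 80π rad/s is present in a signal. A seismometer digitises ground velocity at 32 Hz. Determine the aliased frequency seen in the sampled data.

ω = 80π rad/s → f = ω/(2π) = 40 Hz.
40 Hz mod fs = 8 Hz.
8 Hz ≤ fs/2 = 16 Hz, appears at 8 Hz.

8 Hz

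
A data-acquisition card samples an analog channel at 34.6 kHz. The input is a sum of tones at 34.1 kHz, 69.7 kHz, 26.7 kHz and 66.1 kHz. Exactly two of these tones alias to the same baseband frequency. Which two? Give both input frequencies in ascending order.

34.1 kHz, 69.7 kHz

fs/2 = 17.3 kHz.
34.1 kHz > fs/2 = 17.3 kHz, folds to fs − 34.1 kHz = 0.5 kHz.
69.7 kHz mod fs = 0.5 kHz.
0.5 kHz ≤ fs/2 = 17.3 kHz, appears at 0.5 kHz.
26.7 kHz > fs/2 = 17.3 kHz, folds to fs − 26.7 kHz = 7.9 kHz.
66.1 kHz mod fs = 31.5 kHz.
31.5 kHz > fs/2 = 17.3 kHz, folds to fs − 31.5 kHz = 3.1 kHz.
34.1 kHz and 69.7 kHz both map to 0.5 kHz.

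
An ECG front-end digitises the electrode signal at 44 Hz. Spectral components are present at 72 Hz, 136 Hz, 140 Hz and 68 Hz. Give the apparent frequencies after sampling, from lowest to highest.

fs/2 = 22 Hz.
72 Hz mod fs = 28 Hz.
28 Hz > fs/2 = 22 Hz, folds to fs − 28 Hz = 16 Hz.
136 Hz mod fs = 4 Hz.
4 Hz ≤ fs/2 = 22 Hz, appears at 4 Hz.
140 Hz mod fs = 8 Hz.
8 Hz ≤ fs/2 = 22 Hz, appears at 8 Hz.
68 Hz mod fs = 24 Hz.
24 Hz > fs/2 = 22 Hz, folds to fs − 24 Hz = 20 Hz.
Distinct values: {4 Hz, 8 Hz, 16 Hz, 20 Hz}.

4 Hz, 8 Hz, 16 Hz, 20 Hz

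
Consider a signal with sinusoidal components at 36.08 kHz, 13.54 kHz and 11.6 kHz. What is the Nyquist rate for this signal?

Highest-frequency component: 36.08 kHz.
Nyquist rate = 2 × 36.08 kHz = 72.16 kHz.

72.16 kHz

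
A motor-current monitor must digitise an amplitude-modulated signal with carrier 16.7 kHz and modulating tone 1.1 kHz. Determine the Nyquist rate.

AM sidebands sit at fc ± fm = 15.6 kHz and 17.8 kHz.
Highest-frequency component: 17.8 kHz.
Nyquist rate = 2 × 17.8 kHz = 35.6 kHz.

35.6 kHz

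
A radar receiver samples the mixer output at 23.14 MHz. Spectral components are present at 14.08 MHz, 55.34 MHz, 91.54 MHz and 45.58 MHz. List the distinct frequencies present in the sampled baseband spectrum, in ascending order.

0.7 MHz, 1.02 MHz, 9.06 MHz

fs/2 = 11.57 MHz.
14.08 MHz > fs/2 = 11.57 MHz, folds to fs − 14.08 MHz = 9.06 MHz.
55.34 MHz mod fs = 9.06 MHz.
9.06 MHz ≤ fs/2 = 11.57 MHz, appears at 9.06 MHz.
91.54 MHz mod fs = 22.12 MHz.
22.12 MHz > fs/2 = 11.57 MHz, folds to fs − 22.12 MHz = 1.02 MHz.
45.58 MHz mod fs = 22.44 MHz.
22.44 MHz > fs/2 = 11.57 MHz, folds to fs − 22.44 MHz = 0.7 MHz.
Distinct values: {0.7 MHz, 1.02 MHz, 9.06 MHz}.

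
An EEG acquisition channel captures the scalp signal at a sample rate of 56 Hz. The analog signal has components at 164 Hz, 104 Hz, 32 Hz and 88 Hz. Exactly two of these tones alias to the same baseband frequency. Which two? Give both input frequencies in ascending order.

32 Hz, 88 Hz

fs/2 = 28 Hz.
164 Hz mod fs = 52 Hz.
52 Hz > fs/2 = 28 Hz, folds to fs − 52 Hz = 4 Hz.
104 Hz mod fs = 48 Hz.
48 Hz > fs/2 = 28 Hz, folds to fs − 48 Hz = 8 Hz.
32 Hz > fs/2 = 28 Hz, folds to fs − 32 Hz = 24 Hz.
88 Hz mod fs = 32 Hz.
32 Hz > fs/2 = 28 Hz, folds to fs − 32 Hz = 24 Hz.
32 Hz and 88 Hz both map to 24 Hz.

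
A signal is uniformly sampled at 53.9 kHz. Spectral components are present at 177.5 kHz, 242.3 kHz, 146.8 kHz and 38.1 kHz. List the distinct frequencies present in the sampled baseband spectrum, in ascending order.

fs/2 = 26.95 kHz.
177.5 kHz mod fs = 15.8 kHz.
15.8 kHz ≤ fs/2 = 26.95 kHz, appears at 15.8 kHz.
242.3 kHz mod fs = 26.7 kHz.
26.7 kHz ≤ fs/2 = 26.95 kHz, appears at 26.7 kHz.
146.8 kHz mod fs = 39 kHz.
39 kHz > fs/2 = 26.95 kHz, folds to fs − 39 kHz = 14.9 kHz.
38.1 kHz > fs/2 = 26.95 kHz, folds to fs − 38.1 kHz = 15.8 kHz.
Distinct values: {14.9 kHz, 15.8 kHz, 26.7 kHz}.

14.9 kHz, 15.8 kHz, 26.7 kHz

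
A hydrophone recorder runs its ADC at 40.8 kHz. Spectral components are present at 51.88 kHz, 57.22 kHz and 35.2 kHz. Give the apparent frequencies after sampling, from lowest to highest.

5.6 kHz, 11.08 kHz, 16.42 kHz

fs/2 = 20.4 kHz.
51.88 kHz mod fs = 11.08 kHz.
11.08 kHz ≤ fs/2 = 20.4 kHz, appears at 11.08 kHz.
57.22 kHz mod fs = 16.42 kHz.
16.42 kHz ≤ fs/2 = 20.4 kHz, appears at 16.42 kHz.
35.2 kHz > fs/2 = 20.4 kHz, folds to fs − 35.2 kHz = 5.6 kHz.
Distinct values: {5.6 kHz, 11.08 kHz, 16.42 kHz}.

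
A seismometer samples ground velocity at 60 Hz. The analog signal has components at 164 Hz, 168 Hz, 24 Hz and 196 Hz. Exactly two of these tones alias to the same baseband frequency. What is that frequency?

fs/2 = 30 Hz.
164 Hz mod fs = 44 Hz.
44 Hz > fs/2 = 30 Hz, folds to fs − 44 Hz = 16 Hz.
168 Hz mod fs = 48 Hz.
48 Hz > fs/2 = 30 Hz, folds to fs − 48 Hz = 12 Hz.
24 Hz ≤ fs/2 = 30 Hz, passes unchanged.
196 Hz mod fs = 16 Hz.
16 Hz ≤ fs/2 = 30 Hz, appears at 16 Hz.
164 Hz and 196 Hz both map to 16 Hz.

16 Hz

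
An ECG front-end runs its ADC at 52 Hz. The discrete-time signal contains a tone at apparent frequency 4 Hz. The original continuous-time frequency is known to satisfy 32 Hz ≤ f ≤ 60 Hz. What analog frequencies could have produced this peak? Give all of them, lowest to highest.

48 Hz, 56 Hz

Frequencies that alias to 4 Hz are k·fs ± 4 Hz for integer k ≥ 0.
k=0: 4 Hz.
k=1: 48 Hz, 56 Hz.
k=2: 100 Hz, 108 Hz.
Within [32 Hz, 60 Hz]: 48 Hz, 56 Hz.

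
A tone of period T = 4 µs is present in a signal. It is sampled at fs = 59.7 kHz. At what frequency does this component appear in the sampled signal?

11.2 kHz

T = 4 µs → f = 1/T = 250 kHz.
250 kHz mod fs = 11.2 kHz.
11.2 kHz ≤ fs/2 = 29.85 kHz, appears at 11.2 kHz.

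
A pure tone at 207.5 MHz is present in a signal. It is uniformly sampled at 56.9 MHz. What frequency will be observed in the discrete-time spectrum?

207.5 MHz mod fs = 36.8 MHz.
36.8 MHz > fs/2 = 28.45 MHz, folds to fs − 36.8 MHz = 20.1 MHz.

20.1 MHz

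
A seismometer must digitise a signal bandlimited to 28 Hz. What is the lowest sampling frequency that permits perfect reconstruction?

Nyquist rate = 2 × 28 Hz = 56 Hz.

56 Hz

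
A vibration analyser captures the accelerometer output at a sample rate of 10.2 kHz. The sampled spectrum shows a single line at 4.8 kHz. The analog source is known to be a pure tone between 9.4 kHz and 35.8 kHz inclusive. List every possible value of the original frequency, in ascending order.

Frequencies that alias to 4.8 kHz are k·fs ± 4.8 kHz for integer k ≥ 0.
k=0: 4.8 kHz.
k=1: 5.4 kHz, 15 kHz.
k=2: 15.6 kHz, 25.2 kHz.
k=3: 25.8 kHz, 35.4 kHz.
k=4: 36 kHz, 45.6 kHz.
Within [9.4 kHz, 35.8 kHz]: 15 kHz, 15.6 kHz, 25.2 kHz, 25.8 kHz, 35.4 kHz.

15 kHz, 15.6 kHz, 25.2 kHz, 25.8 kHz, 35.4 kHz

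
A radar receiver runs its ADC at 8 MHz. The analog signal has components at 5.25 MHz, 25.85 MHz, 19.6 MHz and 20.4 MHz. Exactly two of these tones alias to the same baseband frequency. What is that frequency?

3.6 MHz

fs/2 = 4 MHz.
5.25 MHz > fs/2 = 4 MHz, folds to fs − 5.25 MHz = 2.75 MHz.
25.85 MHz mod fs = 1.85 MHz.
1.85 MHz ≤ fs/2 = 4 MHz, appears at 1.85 MHz.
19.6 MHz mod fs = 3.6 MHz.
3.6 MHz ≤ fs/2 = 4 MHz, appears at 3.6 MHz.
20.4 MHz mod fs = 4.4 MHz.
4.4 MHz > fs/2 = 4 MHz, folds to fs − 4.4 MHz = 3.6 MHz.
19.6 MHz and 20.4 MHz both map to 3.6 MHz.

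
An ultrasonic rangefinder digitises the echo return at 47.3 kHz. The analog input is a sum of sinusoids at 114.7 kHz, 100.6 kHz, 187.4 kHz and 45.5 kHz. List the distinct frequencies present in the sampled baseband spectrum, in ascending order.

1.8 kHz, 6 kHz, 20.1 kHz

fs/2 = 23.65 kHz.
114.7 kHz mod fs = 20.1 kHz.
20.1 kHz ≤ fs/2 = 23.65 kHz, appears at 20.1 kHz.
100.6 kHz mod fs = 6 kHz.
6 kHz ≤ fs/2 = 23.65 kHz, appears at 6 kHz.
187.4 kHz mod fs = 45.5 kHz.
45.5 kHz > fs/2 = 23.65 kHz, folds to fs − 45.5 kHz = 1.8 kHz.
45.5 kHz > fs/2 = 23.65 kHz, folds to fs − 45.5 kHz = 1.8 kHz.
Distinct values: {1.8 kHz, 6 kHz, 20.1 kHz}.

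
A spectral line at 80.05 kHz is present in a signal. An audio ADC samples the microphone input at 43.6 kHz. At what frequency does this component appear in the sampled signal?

80.05 kHz mod fs = 36.45 kHz.
36.45 kHz > fs/2 = 21.8 kHz, folds to fs − 36.45 kHz = 7.15 kHz.

7.15 kHz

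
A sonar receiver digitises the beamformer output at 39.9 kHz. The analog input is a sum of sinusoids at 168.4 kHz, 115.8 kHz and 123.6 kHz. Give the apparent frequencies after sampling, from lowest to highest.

fs/2 = 19.95 kHz.
168.4 kHz mod fs = 8.8 kHz.
8.8 kHz ≤ fs/2 = 19.95 kHz, appears at 8.8 kHz.
115.8 kHz mod fs = 36 kHz.
36 kHz > fs/2 = 19.95 kHz, folds to fs − 36 kHz = 3.9 kHz.
123.6 kHz mod fs = 3.9 kHz.
3.9 kHz ≤ fs/2 = 19.95 kHz, appears at 3.9 kHz.
Distinct values: {3.9 kHz, 8.8 kHz}.

3.9 kHz, 8.8 kHz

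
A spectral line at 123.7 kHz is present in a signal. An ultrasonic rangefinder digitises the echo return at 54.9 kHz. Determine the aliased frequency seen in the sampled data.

13.9 kHz

123.7 kHz mod fs = 13.9 kHz.
13.9 kHz ≤ fs/2 = 27.45 kHz, appears at 13.9 kHz.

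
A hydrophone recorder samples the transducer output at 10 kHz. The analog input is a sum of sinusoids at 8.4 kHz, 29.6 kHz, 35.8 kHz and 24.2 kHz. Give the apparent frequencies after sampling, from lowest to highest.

0.4 kHz, 1.6 kHz, 4.2 kHz

fs/2 = 5 kHz.
8.4 kHz > fs/2 = 5 kHz, folds to fs − 8.4 kHz = 1.6 kHz.
29.6 kHz mod fs = 9.6 kHz.
9.6 kHz > fs/2 = 5 kHz, folds to fs − 9.6 kHz = 0.4 kHz.
35.8 kHz mod fs = 5.8 kHz.
5.8 kHz > fs/2 = 5 kHz, folds to fs − 5.8 kHz = 4.2 kHz.
24.2 kHz mod fs = 4.2 kHz.
4.2 kHz ≤ fs/2 = 5 kHz, appears at 4.2 kHz.
Distinct values: {0.4 kHz, 1.6 kHz, 4.2 kHz}.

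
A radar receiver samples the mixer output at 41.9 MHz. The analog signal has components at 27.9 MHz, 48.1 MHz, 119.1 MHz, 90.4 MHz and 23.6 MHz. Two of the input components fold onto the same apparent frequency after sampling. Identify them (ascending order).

90.4 MHz, 119.1 MHz

fs/2 = 20.95 MHz.
27.9 MHz > fs/2 = 20.95 MHz, folds to fs − 27.9 MHz = 14 MHz.
48.1 MHz mod fs = 6.2 MHz.
6.2 MHz ≤ fs/2 = 20.95 MHz, appears at 6.2 MHz.
119.1 MHz mod fs = 35.3 MHz.
35.3 MHz > fs/2 = 20.95 MHz, folds to fs − 35.3 MHz = 6.6 MHz.
90.4 MHz mod fs = 6.6 MHz.
6.6 MHz ≤ fs/2 = 20.95 MHz, appears at 6.6 MHz.
23.6 MHz > fs/2 = 20.95 MHz, folds to fs − 23.6 MHz = 18.3 MHz.
90.4 MHz and 119.1 MHz both map to 6.6 MHz.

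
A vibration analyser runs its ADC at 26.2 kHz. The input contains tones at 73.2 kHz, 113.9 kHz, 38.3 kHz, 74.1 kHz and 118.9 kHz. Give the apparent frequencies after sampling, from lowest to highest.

fs/2 = 13.1 kHz.
73.2 kHz mod fs = 20.8 kHz.
20.8 kHz > fs/2 = 13.1 kHz, folds to fs − 20.8 kHz = 5.4 kHz.
113.9 kHz mod fs = 9.1 kHz.
9.1 kHz ≤ fs/2 = 13.1 kHz, appears at 9.1 kHz.
38.3 kHz mod fs = 12.1 kHz.
12.1 kHz ≤ fs/2 = 13.1 kHz, appears at 12.1 kHz.
74.1 kHz mod fs = 21.7 kHz.
21.7 kHz > fs/2 = 13.1 kHz, folds to fs − 21.7 kHz = 4.5 kHz.
118.9 kHz mod fs = 14.1 kHz.
14.1 kHz > fs/2 = 13.1 kHz, folds to fs − 14.1 kHz = 12.1 kHz.
Distinct values: {4.5 kHz, 5.4 kHz, 9.1 kHz, 12.1 kHz}.

4.5 kHz, 5.4 kHz, 9.1 kHz, 12.1 kHz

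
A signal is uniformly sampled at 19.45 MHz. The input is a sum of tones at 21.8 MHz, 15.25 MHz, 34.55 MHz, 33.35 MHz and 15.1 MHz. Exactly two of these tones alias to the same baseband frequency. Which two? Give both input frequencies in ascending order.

fs/2 = 9.725 MHz.
21.8 MHz mod fs = 2.35 MHz.
2.35 MHz ≤ fs/2 = 9.725 MHz, appears at 2.35 MHz.
15.25 MHz > fs/2 = 9.725 MHz, folds to fs − 15.25 MHz = 4.2 MHz.
34.55 MHz mod fs = 15.1 MHz.
15.1 MHz > fs/2 = 9.725 MHz, folds to fs − 15.1 MHz = 4.35 MHz.
33.35 MHz mod fs = 13.9 MHz.
13.9 MHz > fs/2 = 9.725 MHz, folds to fs − 13.9 MHz = 5.55 MHz.
15.1 MHz > fs/2 = 9.725 MHz, folds to fs − 15.1 MHz = 4.35 MHz.
15.1 MHz and 34.55 MHz both map to 4.35 MHz.

15.1 MHz, 34.55 MHz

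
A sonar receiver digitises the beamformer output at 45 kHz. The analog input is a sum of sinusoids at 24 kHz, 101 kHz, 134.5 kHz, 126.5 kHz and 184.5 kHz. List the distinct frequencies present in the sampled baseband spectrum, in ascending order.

fs/2 = 22.5 kHz.
24 kHz > fs/2 = 22.5 kHz, folds to fs − 24 kHz = 21 kHz.
101 kHz mod fs = 11 kHz.
11 kHz ≤ fs/2 = 22.5 kHz, appears at 11 kHz.
134.5 kHz mod fs = 44.5 kHz.
44.5 kHz > fs/2 = 22.5 kHz, folds to fs − 44.5 kHz = 0.5 kHz.
126.5 kHz mod fs = 36.5 kHz.
36.5 kHz > fs/2 = 22.5 kHz, folds to fs − 36.5 kHz = 8.5 kHz.
184.5 kHz mod fs = 4.5 kHz.
4.5 kHz ≤ fs/2 = 22.5 kHz, appears at 4.5 kHz.
Distinct values: {0.5 kHz, 4.5 kHz, 8.5 kHz, 11 kHz, 21 kHz}.

0.5 kHz, 4.5 kHz, 8.5 kHz, 11 kHz, 21 kHz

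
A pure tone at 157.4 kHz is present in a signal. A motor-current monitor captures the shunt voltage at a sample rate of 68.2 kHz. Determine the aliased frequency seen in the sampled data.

157.4 kHz mod fs = 21 kHz.
21 kHz ≤ fs/2 = 34.1 kHz, appears at 21 kHz.

21 kHz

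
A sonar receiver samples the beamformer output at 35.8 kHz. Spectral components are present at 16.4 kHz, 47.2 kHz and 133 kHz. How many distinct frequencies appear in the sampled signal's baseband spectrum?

3

fs/2 = 17.9 kHz.
16.4 kHz ≤ fs/2 = 17.9 kHz, passes unchanged.
47.2 kHz mod fs = 11.4 kHz.
11.4 kHz ≤ fs/2 = 17.9 kHz, appears at 11.4 kHz.
133 kHz mod fs = 25.6 kHz.
25.6 kHz > fs/2 = 17.9 kHz, folds to fs − 25.6 kHz = 10.2 kHz.
Distinct values: {10.2 kHz, 11.4 kHz, 16.4 kHz} → 3.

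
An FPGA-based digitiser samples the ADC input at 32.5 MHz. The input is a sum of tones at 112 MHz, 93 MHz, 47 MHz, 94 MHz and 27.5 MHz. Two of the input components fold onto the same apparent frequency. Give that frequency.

14.5 MHz

fs/2 = 16.25 MHz.
112 MHz mod fs = 14.5 MHz.
14.5 MHz ≤ fs/2 = 16.25 MHz, appears at 14.5 MHz.
93 MHz mod fs = 28 MHz.
28 MHz > fs/2 = 16.25 MHz, folds to fs − 28 MHz = 4.5 MHz.
47 MHz mod fs = 14.5 MHz.
14.5 MHz ≤ fs/2 = 16.25 MHz, appears at 14.5 MHz.
94 MHz mod fs = 29 MHz.
29 MHz > fs/2 = 16.25 MHz, folds to fs − 29 MHz = 3.5 MHz.
27.5 MHz > fs/2 = 16.25 MHz, folds to fs − 27.5 MHz = 5 MHz.
47 MHz and 112 MHz both map to 14.5 MHz.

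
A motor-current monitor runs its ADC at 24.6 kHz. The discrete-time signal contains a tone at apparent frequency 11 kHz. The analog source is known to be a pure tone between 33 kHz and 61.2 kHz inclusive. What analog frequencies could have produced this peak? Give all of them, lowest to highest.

35.6 kHz, 38.2 kHz, 60.2 kHz

Frequencies that alias to 11 kHz are k·fs ± 11 kHz for integer k ≥ 0.
k=0: 11 kHz.
k=1: 13.6 kHz, 35.6 kHz.
k=2: 38.2 kHz, 60.2 kHz.
k=3: 62.8 kHz, 84.8 kHz.
Within [33 kHz, 61.2 kHz]: 35.6 kHz, 38.2 kHz, 60.2 kHz.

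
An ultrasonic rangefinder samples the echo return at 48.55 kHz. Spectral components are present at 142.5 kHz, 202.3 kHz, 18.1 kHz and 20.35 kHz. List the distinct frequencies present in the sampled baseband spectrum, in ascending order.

3.15 kHz, 8.1 kHz, 18.1 kHz, 20.35 kHz

fs/2 = 24.275 kHz.
142.5 kHz mod fs = 45.4 kHz.
45.4 kHz > fs/2 = 24.275 kHz, folds to fs − 45.4 kHz = 3.15 kHz.
202.3 kHz mod fs = 8.1 kHz.
8.1 kHz ≤ fs/2 = 24.275 kHz, appears at 8.1 kHz.
18.1 kHz ≤ fs/2 = 24.275 kHz, passes unchanged.
20.35 kHz ≤ fs/2 = 24.275 kHz, passes unchanged.
Distinct values: {3.15 kHz, 8.1 kHz, 18.1 kHz, 20.35 kHz}.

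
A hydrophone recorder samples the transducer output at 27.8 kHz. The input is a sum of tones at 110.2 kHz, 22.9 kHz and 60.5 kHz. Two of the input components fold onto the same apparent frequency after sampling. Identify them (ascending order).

22.9 kHz, 60.5 kHz

fs/2 = 13.9 kHz.
110.2 kHz mod fs = 26.8 kHz.
26.8 kHz > fs/2 = 13.9 kHz, folds to fs − 26.8 kHz = 1 kHz.
22.9 kHz > fs/2 = 13.9 kHz, folds to fs − 22.9 kHz = 4.9 kHz.
60.5 kHz mod fs = 4.9 kHz.
4.9 kHz ≤ fs/2 = 13.9 kHz, appears at 4.9 kHz.
22.9 kHz and 60.5 kHz both map to 4.9 kHz.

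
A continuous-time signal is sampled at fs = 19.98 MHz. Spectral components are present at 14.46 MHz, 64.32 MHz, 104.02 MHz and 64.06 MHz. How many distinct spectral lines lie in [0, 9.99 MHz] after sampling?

fs/2 = 9.99 MHz.
14.46 MHz > fs/2 = 9.99 MHz, folds to fs − 14.46 MHz = 5.52 MHz.
64.32 MHz mod fs = 4.38 MHz.
4.38 MHz ≤ fs/2 = 9.99 MHz, appears at 4.38 MHz.
104.02 MHz mod fs = 4.12 MHz.
4.12 MHz ≤ fs/2 = 9.99 MHz, appears at 4.12 MHz.
64.06 MHz mod fs = 4.12 MHz.
4.12 MHz ≤ fs/2 = 9.99 MHz, appears at 4.12 MHz.
Distinct values: {4.12 MHz, 4.38 MHz, 5.52 MHz} → 3.

3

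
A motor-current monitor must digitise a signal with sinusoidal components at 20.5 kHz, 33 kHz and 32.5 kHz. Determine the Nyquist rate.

Highest-frequency component: 33 kHz.
Nyquist rate = 2 × 33 kHz = 66 kHz.

66 kHz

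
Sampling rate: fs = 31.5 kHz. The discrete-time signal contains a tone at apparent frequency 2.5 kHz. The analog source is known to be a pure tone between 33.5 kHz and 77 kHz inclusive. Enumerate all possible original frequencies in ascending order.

Frequencies that alias to 2.5 kHz are k·fs ± 2.5 kHz for integer k ≥ 0.
k=0: 2.5 kHz.
k=1: 29 kHz, 34 kHz.
k=2: 60.5 kHz, 65.5 kHz.
k=3: 92 kHz, 97 kHz.
Within [33.5 kHz, 77 kHz]: 34 kHz, 60.5 kHz, 65.5 kHz.

34 kHz, 60.5 kHz, 65.5 kHz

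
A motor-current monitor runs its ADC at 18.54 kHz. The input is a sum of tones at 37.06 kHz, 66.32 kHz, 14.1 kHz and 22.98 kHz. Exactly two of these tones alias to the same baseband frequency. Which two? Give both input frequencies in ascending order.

14.1 kHz, 22.98 kHz

fs/2 = 9.27 kHz.
37.06 kHz mod fs = 18.52 kHz.
18.52 kHz > fs/2 = 9.27 kHz, folds to fs − 18.52 kHz = 0.02 kHz.
66.32 kHz mod fs = 10.7 kHz.
10.7 kHz > fs/2 = 9.27 kHz, folds to fs − 10.7 kHz = 7.84 kHz.
14.1 kHz > fs/2 = 9.27 kHz, folds to fs − 14.1 kHz = 4.44 kHz.
22.98 kHz mod fs = 4.44 kHz.
4.44 kHz ≤ fs/2 = 9.27 kHz, appears at 4.44 kHz.
14.1 kHz and 22.98 kHz both map to 4.44 kHz.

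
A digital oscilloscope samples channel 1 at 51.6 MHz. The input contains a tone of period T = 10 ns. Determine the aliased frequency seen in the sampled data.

T = 10 ns → f = 1/T = 100 MHz.
100 MHz mod fs = 48.4 MHz.
48.4 MHz > fs/2 = 25.8 MHz, folds to fs − 48.4 MHz = 3.2 MHz.

3.2 MHz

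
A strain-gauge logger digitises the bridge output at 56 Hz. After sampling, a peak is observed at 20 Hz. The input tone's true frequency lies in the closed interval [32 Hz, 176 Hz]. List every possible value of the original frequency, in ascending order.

36 Hz, 76 Hz, 92 Hz, 132 Hz, 148 Hz

Frequencies that alias to 20 Hz are k·fs ± 20 Hz for integer k ≥ 0.
k=0: 20 Hz.
k=1: 36 Hz, 76 Hz.
k=2: 92 Hz, 132 Hz.
k=3: 148 Hz, 188 Hz.
k=4: 204 Hz, 244 Hz.
Within [32 Hz, 176 Hz]: 36 Hz, 76 Hz, 92 Hz, 132 Hz, 148 Hz.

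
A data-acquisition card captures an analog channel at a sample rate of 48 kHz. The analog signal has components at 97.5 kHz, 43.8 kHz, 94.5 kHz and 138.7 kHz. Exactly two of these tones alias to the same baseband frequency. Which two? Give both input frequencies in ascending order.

fs/2 = 24 kHz.
97.5 kHz mod fs = 1.5 kHz.
1.5 kHz ≤ fs/2 = 24 kHz, appears at 1.5 kHz.
43.8 kHz > fs/2 = 24 kHz, folds to fs − 43.8 kHz = 4.2 kHz.
94.5 kHz mod fs = 46.5 kHz.
46.5 kHz > fs/2 = 24 kHz, folds to fs − 46.5 kHz = 1.5 kHz.
138.7 kHz mod fs = 42.7 kHz.
42.7 kHz > fs/2 = 24 kHz, folds to fs − 42.7 kHz = 5.3 kHz.
94.5 kHz and 97.5 kHz both map to 1.5 kHz.

94.5 kHz, 97.5 kHz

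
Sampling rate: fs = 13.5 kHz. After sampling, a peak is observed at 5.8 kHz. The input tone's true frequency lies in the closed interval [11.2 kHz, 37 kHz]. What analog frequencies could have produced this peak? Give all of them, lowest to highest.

Frequencies that alias to 5.8 kHz are k·fs ± 5.8 kHz for integer k ≥ 0.
k=0: 5.8 kHz.
k=1: 7.7 kHz, 19.3 kHz.
k=2: 21.2 kHz, 32.8 kHz.
k=3: 34.7 kHz, 46.3 kHz.
k=4: 48.2 kHz, 59.8 kHz.
Within [11.2 kHz, 37 kHz]: 19.3 kHz, 21.2 kHz, 32.8 kHz, 34.7 kHz.

19.3 kHz, 21.2 kHz, 32.8 kHz, 34.7 kHz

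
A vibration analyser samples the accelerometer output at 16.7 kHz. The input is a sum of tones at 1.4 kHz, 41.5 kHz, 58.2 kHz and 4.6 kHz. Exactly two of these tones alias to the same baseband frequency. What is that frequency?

fs/2 = 8.35 kHz.
1.4 kHz ≤ fs/2 = 8.35 kHz, passes unchanged.
41.5 kHz mod fs = 8.1 kHz.
8.1 kHz ≤ fs/2 = 8.35 kHz, appears at 8.1 kHz.
58.2 kHz mod fs = 8.1 kHz.
8.1 kHz ≤ fs/2 = 8.35 kHz, appears at 8.1 kHz.
4.6 kHz ≤ fs/2 = 8.35 kHz, passes unchanged.
41.5 kHz and 58.2 kHz both map to 8.1 kHz.

8.1 kHz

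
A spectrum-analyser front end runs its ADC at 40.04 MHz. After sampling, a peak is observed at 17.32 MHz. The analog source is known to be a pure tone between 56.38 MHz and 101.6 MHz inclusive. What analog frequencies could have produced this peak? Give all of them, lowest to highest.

Frequencies that alias to 17.32 MHz are k·fs ± 17.32 MHz for integer k ≥ 0.
k=0: 17.32 MHz.
k=1: 22.72 MHz, 57.36 MHz.
k=2: 62.76 MHz, 97.4 MHz.
k=3: 102.8 MHz, 137.44 MHz.
Within [56.38 MHz, 101.6 MHz]: 57.36 MHz, 62.76 MHz, 97.4 MHz.

57.36 MHz, 62.76 MHz, 97.4 MHz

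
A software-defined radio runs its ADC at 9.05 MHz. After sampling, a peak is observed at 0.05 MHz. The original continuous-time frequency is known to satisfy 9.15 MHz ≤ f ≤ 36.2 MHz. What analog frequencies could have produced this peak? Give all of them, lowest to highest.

18.05 MHz, 18.15 MHz, 27.1 MHz, 27.2 MHz, 36.15 MHz

Frequencies that alias to 0.05 MHz are k·fs ± 0.05 MHz for integer k ≥ 0.
k=0: 0.05 MHz.
k=1: 9 MHz, 9.1 MHz.
k=2: 18.05 MHz, 18.15 MHz.
k=3: 27.1 MHz, 27.2 MHz.
k=4: 36.15 MHz, 36.25 MHz.
k=5: 45.2 MHz, 45.3 MHz.
Within [9.15 MHz, 36.2 MHz]: 18.05 MHz, 18.15 MHz, 27.1 MHz, 27.2 MHz, 36.15 MHz.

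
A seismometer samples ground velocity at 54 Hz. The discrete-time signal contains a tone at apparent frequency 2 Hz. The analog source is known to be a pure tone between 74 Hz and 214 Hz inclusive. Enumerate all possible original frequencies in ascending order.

106 Hz, 110 Hz, 160 Hz, 164 Hz, 214 Hz

Frequencies that alias to 2 Hz are k·fs ± 2 Hz for integer k ≥ 0.
k=0: 2 Hz.
k=1: 52 Hz, 56 Hz.
k=2: 106 Hz, 110 Hz.
k=3: 160 Hz, 164 Hz.
k=4: 214 Hz, 218 Hz.
k=5: 268 Hz, 272 Hz.
Within [74 Hz, 214 Hz]: 106 Hz, 110 Hz, 160 Hz, 164 Hz, 214 Hz.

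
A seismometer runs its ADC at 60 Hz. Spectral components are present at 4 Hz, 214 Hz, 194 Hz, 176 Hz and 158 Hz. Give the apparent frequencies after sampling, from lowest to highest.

fs/2 = 30 Hz.
4 Hz ≤ fs/2 = 30 Hz, passes unchanged.
214 Hz mod fs = 34 Hz.
34 Hz > fs/2 = 30 Hz, folds to fs − 34 Hz = 26 Hz.
194 Hz mod fs = 14 Hz.
14 Hz ≤ fs/2 = 30 Hz, appears at 14 Hz.
176 Hz mod fs = 56 Hz.
56 Hz > fs/2 = 30 Hz, folds to fs − 56 Hz = 4 Hz.
158 Hz mod fs = 38 Hz.
38 Hz > fs/2 = 30 Hz, folds to fs − 38 Hz = 22 Hz.
Distinct values: {4 Hz, 14 Hz, 22 Hz, 26 Hz}.

4 Hz, 14 Hz, 22 Hz, 26 Hz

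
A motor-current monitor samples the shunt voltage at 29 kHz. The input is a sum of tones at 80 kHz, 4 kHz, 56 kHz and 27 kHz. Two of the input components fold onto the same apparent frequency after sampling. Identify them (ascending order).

27 kHz, 56 kHz

fs/2 = 14.5 kHz.
80 kHz mod fs = 22 kHz.
22 kHz > fs/2 = 14.5 kHz, folds to fs − 22 kHz = 7 kHz.
4 kHz ≤ fs/2 = 14.5 kHz, passes unchanged.
56 kHz mod fs = 27 kHz.
27 kHz > fs/2 = 14.5 kHz, folds to fs − 27 kHz = 2 kHz.
27 kHz > fs/2 = 14.5 kHz, folds to fs − 27 kHz = 2 kHz.
27 kHz and 56 kHz both map to 2 kHz.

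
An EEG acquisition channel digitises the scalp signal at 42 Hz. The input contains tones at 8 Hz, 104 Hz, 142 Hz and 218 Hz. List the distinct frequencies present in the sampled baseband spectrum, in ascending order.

fs/2 = 21 Hz.
8 Hz ≤ fs/2 = 21 Hz, passes unchanged.
104 Hz mod fs = 20 Hz.
20 Hz ≤ fs/2 = 21 Hz, appears at 20 Hz.
142 Hz mod fs = 16 Hz.
16 Hz ≤ fs/2 = 21 Hz, appears at 16 Hz.
218 Hz mod fs = 8 Hz.
8 Hz ≤ fs/2 = 21 Hz, appears at 8 Hz.
Distinct values: {8 Hz, 16 Hz, 20 Hz}.

8 Hz, 16 Hz, 20 Hz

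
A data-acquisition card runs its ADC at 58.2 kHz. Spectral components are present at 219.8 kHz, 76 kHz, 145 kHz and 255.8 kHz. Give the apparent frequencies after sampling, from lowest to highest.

fs/2 = 29.1 kHz.
219.8 kHz mod fs = 45.2 kHz.
45.2 kHz > fs/2 = 29.1 kHz, folds to fs − 45.2 kHz = 13 kHz.
76 kHz mod fs = 17.8 kHz.
17.8 kHz ≤ fs/2 = 29.1 kHz, appears at 17.8 kHz.
145 kHz mod fs = 28.6 kHz.
28.6 kHz ≤ fs/2 = 29.1 kHz, appears at 28.6 kHz.
255.8 kHz mod fs = 23 kHz.
23 kHz ≤ fs/2 = 29.1 kHz, appears at 23 kHz.
Distinct values: {13 kHz, 17.8 kHz, 23 kHz, 28.6 kHz}.

13 kHz, 17.8 kHz, 23 kHz, 28.6 kHz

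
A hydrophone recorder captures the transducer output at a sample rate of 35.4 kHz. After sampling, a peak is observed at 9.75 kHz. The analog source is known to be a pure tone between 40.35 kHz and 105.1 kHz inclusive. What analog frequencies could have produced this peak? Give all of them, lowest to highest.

45.15 kHz, 61.05 kHz, 80.55 kHz, 96.45 kHz

Frequencies that alias to 9.75 kHz are k·fs ± 9.75 kHz for integer k ≥ 0.
k=0: 9.75 kHz.
k=1: 25.65 kHz, 45.15 kHz.
k=2: 61.05 kHz, 80.55 kHz.
k=3: 96.45 kHz, 115.95 kHz.
k=4: 131.85 kHz, 151.35 kHz.
Within [40.35 kHz, 105.1 kHz]: 45.15 kHz, 61.05 kHz, 80.55 kHz, 96.45 kHz.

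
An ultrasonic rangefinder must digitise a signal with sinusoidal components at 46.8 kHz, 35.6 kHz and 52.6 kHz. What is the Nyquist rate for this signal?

Highest-frequency component: 52.6 kHz.
Nyquist rate = 2 × 52.6 kHz = 105.2 kHz.

105.2 kHz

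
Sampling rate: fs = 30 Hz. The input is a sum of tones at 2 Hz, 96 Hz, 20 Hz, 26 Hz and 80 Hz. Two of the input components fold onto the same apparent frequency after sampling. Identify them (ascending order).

fs/2 = 15 Hz.
2 Hz ≤ fs/2 = 15 Hz, passes unchanged.
96 Hz mod fs = 6 Hz.
6 Hz ≤ fs/2 = 15 Hz, appears at 6 Hz.
20 Hz > fs/2 = 15 Hz, folds to fs − 20 Hz = 10 Hz.
26 Hz > fs/2 = 15 Hz, folds to fs − 26 Hz = 4 Hz.
80 Hz mod fs = 20 Hz.
20 Hz > fs/2 = 15 Hz, folds to fs − 20 Hz = 10 Hz.
20 Hz and 80 Hz both map to 10 Hz.

20 Hz, 80 Hz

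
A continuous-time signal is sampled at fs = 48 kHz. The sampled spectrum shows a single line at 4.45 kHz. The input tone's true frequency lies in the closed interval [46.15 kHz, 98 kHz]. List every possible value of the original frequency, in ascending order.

Frequencies that alias to 4.45 kHz are k·fs ± 4.45 kHz for integer k ≥ 0.
k=0: 4.45 kHz.
k=1: 43.55 kHz, 52.45 kHz.
k=2: 91.55 kHz, 100.45 kHz.
k=3: 139.55 kHz, 148.45 kHz.
Within [46.15 kHz, 98 kHz]: 52.45 kHz, 91.55 kHz.

52.45 kHz, 91.55 kHz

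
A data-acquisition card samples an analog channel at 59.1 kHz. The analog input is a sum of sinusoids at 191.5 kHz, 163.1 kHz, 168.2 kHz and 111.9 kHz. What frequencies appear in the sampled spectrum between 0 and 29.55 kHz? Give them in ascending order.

6.3 kHz, 9.1 kHz, 14.2 kHz

fs/2 = 29.55 kHz.
191.5 kHz mod fs = 14.2 kHz.
14.2 kHz ≤ fs/2 = 29.55 kHz, appears at 14.2 kHz.
163.1 kHz mod fs = 44.9 kHz.
44.9 kHz > fs/2 = 29.55 kHz, folds to fs − 44.9 kHz = 14.2 kHz.
168.2 kHz mod fs = 50 kHz.
50 kHz > fs/2 = 29.55 kHz, folds to fs − 50 kHz = 9.1 kHz.
111.9 kHz mod fs = 52.8 kHz.
52.8 kHz > fs/2 = 29.55 kHz, folds to fs − 52.8 kHz = 6.3 kHz.
Distinct values: {6.3 kHz, 9.1 kHz, 14.2 kHz}.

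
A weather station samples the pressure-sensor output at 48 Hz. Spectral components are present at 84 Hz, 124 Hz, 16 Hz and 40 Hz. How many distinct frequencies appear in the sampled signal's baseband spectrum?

4

fs/2 = 24 Hz.
84 Hz mod fs = 36 Hz.
36 Hz > fs/2 = 24 Hz, folds to fs − 36 Hz = 12 Hz.
124 Hz mod fs = 28 Hz.
28 Hz > fs/2 = 24 Hz, folds to fs − 28 Hz = 20 Hz.
16 Hz ≤ fs/2 = 24 Hz, passes unchanged.
40 Hz > fs/2 = 24 Hz, folds to fs − 40 Hz = 8 Hz.
Distinct values: {8 Hz, 12 Hz, 16 Hz, 20 Hz} → 4.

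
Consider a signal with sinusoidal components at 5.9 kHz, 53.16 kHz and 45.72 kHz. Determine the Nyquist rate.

106.32 kHz

Highest-frequency component: 53.16 kHz.
Nyquist rate = 2 × 53.16 kHz = 106.32 kHz.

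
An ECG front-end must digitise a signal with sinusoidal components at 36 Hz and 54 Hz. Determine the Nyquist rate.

108 Hz

Highest-frequency component: 54 Hz.
Nyquist rate = 2 × 54 Hz = 108 Hz.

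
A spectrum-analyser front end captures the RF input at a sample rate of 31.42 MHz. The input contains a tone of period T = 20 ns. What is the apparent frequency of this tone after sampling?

T = 20 ns → f = 1/T = 50 MHz.
50 MHz mod fs = 18.58 MHz.
18.58 MHz > fs/2 = 15.71 MHz, folds to fs − 18.58 MHz = 12.84 MHz.

12.84 MHz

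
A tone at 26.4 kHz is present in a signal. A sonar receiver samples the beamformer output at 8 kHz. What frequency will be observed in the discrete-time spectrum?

2.4 kHz

26.4 kHz mod fs = 2.4 kHz.
2.4 kHz ≤ fs/2 = 4 kHz, appears at 2.4 kHz.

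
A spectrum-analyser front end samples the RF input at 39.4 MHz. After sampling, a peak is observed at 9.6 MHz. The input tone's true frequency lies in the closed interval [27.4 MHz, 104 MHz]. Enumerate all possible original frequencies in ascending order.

Frequencies that alias to 9.6 MHz are k·fs ± 9.6 MHz for integer k ≥ 0.
k=0: 9.6 MHz.
k=1: 29.8 MHz, 49 MHz.
k=2: 69.2 MHz, 88.4 MHz.
k=3: 108.6 MHz, 127.8 MHz.
Within [27.4 MHz, 104 MHz]: 29.8 MHz, 49 MHz, 69.2 MHz, 88.4 MHz.

29.8 MHz, 49 MHz, 69.2 MHz, 88.4 MHz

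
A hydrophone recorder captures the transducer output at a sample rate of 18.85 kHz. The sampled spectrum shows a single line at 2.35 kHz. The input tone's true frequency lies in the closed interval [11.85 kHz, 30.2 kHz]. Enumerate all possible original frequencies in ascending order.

16.5 kHz, 21.2 kHz

Frequencies that alias to 2.35 kHz are k·fs ± 2.35 kHz for integer k ≥ 0.
k=0: 2.35 kHz.
k=1: 16.5 kHz, 21.2 kHz.
k=2: 35.35 kHz, 40.05 kHz.
Within [11.85 kHz, 30.2 kHz]: 16.5 kHz, 21.2 kHz.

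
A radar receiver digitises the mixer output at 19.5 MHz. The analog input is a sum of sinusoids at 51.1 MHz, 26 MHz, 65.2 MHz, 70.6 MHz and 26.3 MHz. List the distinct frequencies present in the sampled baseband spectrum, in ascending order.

6.5 MHz, 6.7 MHz, 6.8 MHz, 7.4 MHz

fs/2 = 9.75 MHz.
51.1 MHz mod fs = 12.1 MHz.
12.1 MHz > fs/2 = 9.75 MHz, folds to fs − 12.1 MHz = 7.4 MHz.
26 MHz mod fs = 6.5 MHz.
6.5 MHz ≤ fs/2 = 9.75 MHz, appears at 6.5 MHz.
65.2 MHz mod fs = 6.7 MHz.
6.7 MHz ≤ fs/2 = 9.75 MHz, appears at 6.7 MHz.
70.6 MHz mod fs = 12.1 MHz.
12.1 MHz > fs/2 = 9.75 MHz, folds to fs − 12.1 MHz = 7.4 MHz.
26.3 MHz mod fs = 6.8 MHz.
6.8 MHz ≤ fs/2 = 9.75 MHz, appears at 6.8 MHz.
Distinct values: {6.5 MHz, 6.7 MHz, 6.8 MHz, 7.4 MHz}.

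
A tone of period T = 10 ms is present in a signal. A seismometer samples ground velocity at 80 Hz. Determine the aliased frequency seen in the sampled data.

T = 10 ms → f = 1/T = 100 Hz.
100 Hz mod fs = 20 Hz.
20 Hz ≤ fs/2 = 40 Hz, appears at 20 Hz.

20 Hz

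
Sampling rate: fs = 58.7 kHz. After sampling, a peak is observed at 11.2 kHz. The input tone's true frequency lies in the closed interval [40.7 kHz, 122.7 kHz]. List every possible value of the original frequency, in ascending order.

Frequencies that alias to 11.2 kHz are k·fs ± 11.2 kHz for integer k ≥ 0.
k=0: 11.2 kHz.
k=1: 47.5 kHz, 69.9 kHz.
k=2: 106.2 kHz, 128.6 kHz.
k=3: 164.9 kHz, 187.3 kHz.
Within [40.7 kHz, 122.7 kHz]: 47.5 kHz, 69.9 kHz, 106.2 kHz.

47.5 kHz, 69.9 kHz, 106.2 kHz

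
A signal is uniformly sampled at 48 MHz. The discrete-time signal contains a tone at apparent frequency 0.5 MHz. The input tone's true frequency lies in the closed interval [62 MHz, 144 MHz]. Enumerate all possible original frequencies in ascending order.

95.5 MHz, 96.5 MHz, 143.5 MHz

Frequencies that alias to 0.5 MHz are k·fs ± 0.5 MHz for integer k ≥ 0.
k=0: 0.5 MHz.
k=1: 47.5 MHz, 48.5 MHz.
k=2: 95.5 MHz, 96.5 MHz.
k=3: 143.5 MHz, 144.5 MHz.
k=4: 191.5 MHz, 192.5 MHz.
Within [62 MHz, 144 MHz]: 95.5 MHz, 96.5 MHz, 143.5 MHz.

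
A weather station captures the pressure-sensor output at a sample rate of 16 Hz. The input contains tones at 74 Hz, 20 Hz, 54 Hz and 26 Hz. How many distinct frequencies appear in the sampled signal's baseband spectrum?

fs/2 = 8 Hz.
74 Hz mod fs = 10 Hz.
10 Hz > fs/2 = 8 Hz, folds to fs − 10 Hz = 6 Hz.
20 Hz mod fs = 4 Hz.
4 Hz ≤ fs/2 = 8 Hz, appears at 4 Hz.
54 Hz mod fs = 6 Hz.
6 Hz ≤ fs/2 = 8 Hz, appears at 6 Hz.
26 Hz mod fs = 10 Hz.
10 Hz > fs/2 = 8 Hz, folds to fs − 10 Hz = 6 Hz.
Distinct values: {4 Hz, 6 Hz} → 2.

2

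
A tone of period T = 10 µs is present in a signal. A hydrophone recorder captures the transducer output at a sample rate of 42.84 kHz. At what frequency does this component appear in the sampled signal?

T = 10 µs → f = 1/T = 100 kHz.
100 kHz mod fs = 14.32 kHz.
14.32 kHz ≤ fs/2 = 21.42 kHz, appears at 14.32 kHz.

14.32 kHz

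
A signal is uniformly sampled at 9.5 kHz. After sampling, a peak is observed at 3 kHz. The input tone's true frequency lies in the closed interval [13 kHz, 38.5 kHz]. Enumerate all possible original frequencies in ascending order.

16 kHz, 22 kHz, 25.5 kHz, 31.5 kHz, 35 kHz

Frequencies that alias to 3 kHz are k·fs ± 3 kHz for integer k ≥ 0.
k=0: 3 kHz.
k=1: 6.5 kHz, 12.5 kHz.
k=2: 16 kHz, 22 kHz.
k=3: 25.5 kHz, 31.5 kHz.
k=4: 35 kHz, 41 kHz.
k=5: 44.5 kHz, 50.5 kHz.
Within [13 kHz, 38.5 kHz]: 16 kHz, 22 kHz, 25.5 kHz, 31.5 kHz, 35 kHz.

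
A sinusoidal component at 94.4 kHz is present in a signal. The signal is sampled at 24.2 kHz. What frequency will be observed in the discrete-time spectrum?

94.4 kHz mod fs = 21.8 kHz.
21.8 kHz > fs/2 = 12.1 kHz, folds to fs − 21.8 kHz = 2.4 kHz.

2.4 kHz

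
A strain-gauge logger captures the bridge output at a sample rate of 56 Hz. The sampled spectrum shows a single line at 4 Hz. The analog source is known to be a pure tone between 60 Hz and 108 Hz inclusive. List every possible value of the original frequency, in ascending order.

Frequencies that alias to 4 Hz are k·fs ± 4 Hz for integer k ≥ 0.
k=0: 4 Hz.
k=1: 52 Hz, 60 Hz.
k=2: 108 Hz, 116 Hz.
k=3: 164 Hz, 172 Hz.
Within [60 Hz, 108 Hz]: 60 Hz, 108 Hz.

60 Hz, 108 Hz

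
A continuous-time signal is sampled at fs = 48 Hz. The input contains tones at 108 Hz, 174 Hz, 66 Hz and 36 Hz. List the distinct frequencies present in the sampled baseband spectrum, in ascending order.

fs/2 = 24 Hz.
108 Hz mod fs = 12 Hz.
12 Hz ≤ fs/2 = 24 Hz, appears at 12 Hz.
174 Hz mod fs = 30 Hz.
30 Hz > fs/2 = 24 Hz, folds to fs − 30 Hz = 18 Hz.
66 Hz mod fs = 18 Hz.
18 Hz ≤ fs/2 = 24 Hz, appears at 18 Hz.
36 Hz > fs/2 = 24 Hz, folds to fs − 36 Hz = 12 Hz.
Distinct values: {12 Hz, 18 Hz}.

12 Hz, 18 Hz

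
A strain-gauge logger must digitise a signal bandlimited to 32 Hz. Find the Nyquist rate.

64 Hz

Nyquist rate = 2 × 32 Hz = 64 Hz.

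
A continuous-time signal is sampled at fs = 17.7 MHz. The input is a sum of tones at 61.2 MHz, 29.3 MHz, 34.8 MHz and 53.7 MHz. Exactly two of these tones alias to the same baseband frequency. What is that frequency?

fs/2 = 8.85 MHz.
61.2 MHz mod fs = 8.1 MHz.
8.1 MHz ≤ fs/2 = 8.85 MHz, appears at 8.1 MHz.
29.3 MHz mod fs = 11.6 MHz.
11.6 MHz > fs/2 = 8.85 MHz, folds to fs − 11.6 MHz = 6.1 MHz.
34.8 MHz mod fs = 17.1 MHz.
17.1 MHz > fs/2 = 8.85 MHz, folds to fs − 17.1 MHz = 0.6 MHz.
53.7 MHz mod fs = 0.6 MHz.
0.6 MHz ≤ fs/2 = 8.85 MHz, appears at 0.6 MHz.
34.8 MHz and 53.7 MHz both map to 0.6 MHz.

0.6 MHz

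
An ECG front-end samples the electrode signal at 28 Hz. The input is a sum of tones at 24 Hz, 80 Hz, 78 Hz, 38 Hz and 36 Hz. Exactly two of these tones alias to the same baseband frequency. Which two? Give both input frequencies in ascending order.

24 Hz, 80 Hz

fs/2 = 14 Hz.
24 Hz > fs/2 = 14 Hz, folds to fs − 24 Hz = 4 Hz.
80 Hz mod fs = 24 Hz.
24 Hz > fs/2 = 14 Hz, folds to fs − 24 Hz = 4 Hz.
78 Hz mod fs = 22 Hz.
22 Hz > fs/2 = 14 Hz, folds to fs − 22 Hz = 6 Hz.
38 Hz mod fs = 10 Hz.
10 Hz ≤ fs/2 = 14 Hz, appears at 10 Hz.
36 Hz mod fs = 8 Hz.
8 Hz ≤ fs/2 = 14 Hz, appears at 8 Hz.
24 Hz and 80 Hz both map to 4 Hz.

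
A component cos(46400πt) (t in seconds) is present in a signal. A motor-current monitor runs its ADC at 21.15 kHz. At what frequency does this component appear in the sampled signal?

2.05 kHz

ω = 46400π rad/s → f = ω/(2π) = 23200 Hz = 23.2 kHz.
23.2 kHz mod fs = 2.05 kHz.
2.05 kHz ≤ fs/2 = 10.575 kHz, appears at 2.05 kHz.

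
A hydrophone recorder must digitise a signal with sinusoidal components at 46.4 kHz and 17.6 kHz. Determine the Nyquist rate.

92.8 kHz

Highest-frequency component: 46.4 kHz.
Nyquist rate = 2 × 46.4 kHz = 92.8 kHz.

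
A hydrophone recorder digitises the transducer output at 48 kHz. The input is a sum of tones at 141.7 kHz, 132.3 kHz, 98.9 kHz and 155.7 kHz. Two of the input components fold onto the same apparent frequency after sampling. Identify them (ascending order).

132.3 kHz, 155.7 kHz

fs/2 = 24 kHz.
141.7 kHz mod fs = 45.7 kHz.
45.7 kHz > fs/2 = 24 kHz, folds to fs − 45.7 kHz = 2.3 kHz.
132.3 kHz mod fs = 36.3 kHz.
36.3 kHz > fs/2 = 24 kHz, folds to fs − 36.3 kHz = 11.7 kHz.
98.9 kHz mod fs = 2.9 kHz.
2.9 kHz ≤ fs/2 = 24 kHz, appears at 2.9 kHz.
155.7 kHz mod fs = 11.7 kHz.
11.7 kHz ≤ fs/2 = 24 kHz, appears at 11.7 kHz.
132.3 kHz and 155.7 kHz both map to 11.7 kHz.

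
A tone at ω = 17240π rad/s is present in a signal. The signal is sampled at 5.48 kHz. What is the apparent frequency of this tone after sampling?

ω = 17240π rad/s → f = ω/(2π) = 8620 Hz = 8.62 kHz.
8.62 kHz mod fs = 3.14 kHz.
3.14 kHz > fs/2 = 2.74 kHz, folds to fs − 3.14 kHz = 2.34 kHz.

2.34 kHz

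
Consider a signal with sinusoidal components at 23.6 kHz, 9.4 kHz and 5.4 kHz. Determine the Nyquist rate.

Highest-frequency component: 23.6 kHz.
Nyquist rate = 2 × 23.6 kHz = 47.2 kHz.

47.2 kHz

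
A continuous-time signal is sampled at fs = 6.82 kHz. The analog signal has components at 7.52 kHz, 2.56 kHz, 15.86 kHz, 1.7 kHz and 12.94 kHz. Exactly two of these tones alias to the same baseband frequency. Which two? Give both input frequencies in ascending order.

7.52 kHz, 12.94 kHz

fs/2 = 3.41 kHz.
7.52 kHz mod fs = 0.7 kHz.
0.7 kHz ≤ fs/2 = 3.41 kHz, appears at 0.7 kHz.
2.56 kHz ≤ fs/2 = 3.41 kHz, passes unchanged.
15.86 kHz mod fs = 2.22 kHz.
2.22 kHz ≤ fs/2 = 3.41 kHz, appears at 2.22 kHz.
1.7 kHz ≤ fs/2 = 3.41 kHz, passes unchanged.
12.94 kHz mod fs = 6.12 kHz.
6.12 kHz > fs/2 = 3.41 kHz, folds to fs − 6.12 kHz = 0.7 kHz.
7.52 kHz and 12.94 kHz both map to 0.7 kHz.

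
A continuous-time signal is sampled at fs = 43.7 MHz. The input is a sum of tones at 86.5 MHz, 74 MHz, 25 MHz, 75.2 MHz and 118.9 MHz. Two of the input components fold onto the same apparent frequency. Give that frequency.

12.2 MHz

fs/2 = 21.85 MHz.
86.5 MHz mod fs = 42.8 MHz.
42.8 MHz > fs/2 = 21.85 MHz, folds to fs − 42.8 MHz = 0.9 MHz.
74 MHz mod fs = 30.3 MHz.
30.3 MHz > fs/2 = 21.85 MHz, folds to fs − 30.3 MHz = 13.4 MHz.
25 MHz > fs/2 = 21.85 MHz, folds to fs − 25 MHz = 18.7 MHz.
75.2 MHz mod fs = 31.5 MHz.
31.5 MHz > fs/2 = 21.85 MHz, folds to fs − 31.5 MHz = 12.2 MHz.
118.9 MHz mod fs = 31.5 MHz.
31.5 MHz > fs/2 = 21.85 MHz, folds to fs − 31.5 MHz = 12.2 MHz.
75.2 MHz and 118.9 MHz both map to 12.2 MHz.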